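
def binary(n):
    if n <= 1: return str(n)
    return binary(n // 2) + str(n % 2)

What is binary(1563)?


binary(1563) = binary(781) + '1'
binary(781) = binary(390) + '1'
binary(390) = binary(195) + '0'
binary(195) = binary(97) + '1'
binary(97) = binary(48) + '1'
binary(48) = binary(24) + '0'
binary(24) = binary(12) + '0'
binary(12) = binary(6) + '0'
binary(6) = binary(3) + '0'
binary(3) = binary(1) + '1'
binary(1) = '1'  (base case)
Concatenating: '1' + '1' + '0' + '0' + '0' + '0' + '1' + '1' + '0' + '1' + '1' = '11000011011'

11000011011


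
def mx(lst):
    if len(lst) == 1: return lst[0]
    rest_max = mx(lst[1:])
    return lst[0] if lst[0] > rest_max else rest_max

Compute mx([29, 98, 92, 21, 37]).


mx([29, 98, 92, 21, 37]): compare 29 with mx([98, 92, 21, 37])
mx([98, 92, 21, 37]): compare 98 with mx([92, 21, 37])
mx([92, 21, 37]): compare 92 with mx([21, 37])
mx([21, 37]): compare 21 with mx([37])
mx([37]) = 37  (base case)
Compare 21 with 37 -> 37
Compare 92 with 37 -> 92
Compare 98 with 92 -> 98
Compare 29 with 98 -> 98

98


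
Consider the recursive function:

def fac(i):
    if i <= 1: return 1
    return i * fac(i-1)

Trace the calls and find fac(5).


fac(5)
= 5 * fac(4)
= 5 * 4 * fac(3)
= 5 * 4 * 3 * fac(2)
= 5 * 4 * 3 * 2 * fac(1)
= 5 * 4 * 3 * 2 * 1
= 120

120


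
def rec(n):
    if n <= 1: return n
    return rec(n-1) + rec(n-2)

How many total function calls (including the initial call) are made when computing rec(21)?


Let C(n) = total calls for rec(n)
C(0) = 1, C(1) = 1
C(2) = 1 + C(1) + C(0) = 1 + 1 + 1 = 3
C(3) = 1 + C(2) + C(1) = 1 + 3 + 1 = 5
C(4) = 1 + C(3) + C(2) = 1 + 5 + 3 = 9
C(5) = 1 + C(4) + C(3) = 1 + 9 + 5 = 15
C(6) = 1 + C(5) + C(4) = 1 + 15 + 9 = 25
C(7) = 1 + C(6) + C(5) = 1 + 25 + 15 = 41
C(8) = 1 + C(7) + C(6) = 1 + 41 + 25 = 67
C(9) = 1 + C(8) + C(7) = 1 + 67 + 41 = 109
C(10) = 1 + C(9) + C(8) = 1 + 109 + 67 = 177
C(11) = 1 + C(10) + C(9) = 1 + 177 + 109 = 287
C(12) = 1 + C(11) + C(10) = 1 + 287 + 177 = 465
C(13) = 1 + C(12) + C(11) = 1 + 465 + 287 = 753
C(14) = 1 + C(13) + C(12) = 1 + 753 + 465 = 1219
C(15) = 1 + C(14) + C(13) = 1 + 1219 + 753 = 1973
C(16) = 1 + C(15) + C(14) = 1 + 1973 + 1219 = 3193
C(17) = 1 + C(16) + C(15) = 1 + 3193 + 1973 = 5167
C(18) = 1 + C(17) + C(16) = 1 + 5167 + 3193 = 8361
C(19) = 1 + C(18) + C(17) = 1 + 8361 + 5167 = 13529
C(20) = 1 + C(19) + C(18) = 1 + 13529 + 8361 = 21891
C(21) = 1 + C(20) + C(19) = 1 + 21891 + 13529 = 35421

35421


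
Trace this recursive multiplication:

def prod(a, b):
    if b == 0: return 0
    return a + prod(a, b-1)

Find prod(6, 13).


prod(6, 13) = 6 + prod(6, 12)
prod(6, 12) = 6 + prod(6, 11)
prod(6, 11) = 6 + prod(6, 10)
prod(6, 10) = 6 + prod(6, 9)
prod(6, 9) = 6 + prod(6, 8)
prod(6, 8) = 6 + prod(6, 7)
prod(6, 7) = 6 + prod(6, 6)
prod(6, 6) = 6 + prod(6, 5)
prod(6, 5) = 6 + prod(6, 4)
prod(6, 4) = 6 + prod(6, 3)
prod(6, 3) = 6 + prod(6, 2)
prod(6, 2) = 6 + prod(6, 1)
prod(6, 1) = 6 + prod(6, 0)
prod(6, 0) = 0  (base case)
Total: 6 + 6 + 6 + 6 + 6 + 6 + 6 + 6 + 6 + 6 + 6 + 6 + 6 + 0 = 78

78


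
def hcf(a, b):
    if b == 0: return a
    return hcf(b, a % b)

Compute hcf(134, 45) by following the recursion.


hcf(134, 45) = hcf(45, 44)
hcf(45, 44) = hcf(44, 1)
hcf(44, 1) = hcf(1, 0)
hcf(1, 0) = 1  (base case)

1


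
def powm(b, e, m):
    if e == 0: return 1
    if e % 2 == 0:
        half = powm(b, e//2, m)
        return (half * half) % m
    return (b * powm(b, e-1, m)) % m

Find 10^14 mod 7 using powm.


powm(10, 14, 7): e is even, compute powm(10, 7, 7)
  powm(10, 7, 7): e is odd, compute powm(10, 6, 7)
    powm(10, 6, 7): e is even, compute powm(10, 3, 7)
      powm(10, 3, 7): e is odd, compute powm(10, 2, 7)
        powm(10, 2, 7): e is even, compute powm(10, 1, 7)
          powm(10, 1, 7): e is odd, compute powm(10, 0, 7)
          powm(10, 0, 7) = 1
          (10 * 1) % 7 = 3
        half=3, (3*3) % 7 = 2
      (10 * 2) % 7 = 6
    half=6, (6*6) % 7 = 1
  (10 * 1) % 7 = 3
half=3, (3*3) % 7 = 2

2


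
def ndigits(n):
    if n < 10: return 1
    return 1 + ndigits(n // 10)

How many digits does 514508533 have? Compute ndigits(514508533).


ndigits(514508533) = 1 + ndigits(51450853)
ndigits(51450853) = 1 + ndigits(5145085)
ndigits(5145085) = 1 + ndigits(514508)
ndigits(514508) = 1 + ndigits(51450)
ndigits(51450) = 1 + ndigits(5145)
ndigits(5145) = 1 + ndigits(514)
ndigits(514) = 1 + ndigits(51)
ndigits(51) = 1 + ndigits(5)
ndigits(5) = 1  (base case: 5 < 10)
Unwinding: 1 + 1 + 1 + 1 + 1 + 1 + 1 + 1 + 1 = 9

9


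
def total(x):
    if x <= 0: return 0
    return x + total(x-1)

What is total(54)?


total(54)
= 54 + 53 + 52 + 51 + 50 + 49 + 48 + 47 + 46 + 45 + 44 + 43 + 42 + 41 + 40 + 39 + 38 + 37 + 36 + 35 + 34 + 33 + 32 + 31 + 30 + 29 + 28 + 27 + 26 + 25 + 24 + 23 + 22 + 21 + 20 + 19 + 18 + 17 + 16 + 15 + 14 + 13 + 12 + 11 + 10 + 9 + 8 + 7 + 6 + 5 + 4 + 3 + 2 + 1 + total(0)
= 54 + 53 + 52 + 51 + 50 + 49 + 48 + 47 + 46 + 45 + 44 + 43 + 42 + 41 + 40 + 39 + 38 + 37 + 36 + 35 + 34 + 33 + 32 + 31 + 30 + 29 + 28 + 27 + 26 + 25 + 24 + 23 + 22 + 21 + 20 + 19 + 18 + 17 + 16 + 15 + 14 + 13 + 12 + 11 + 10 + 9 + 8 + 7 + 6 + 5 + 4 + 3 + 2 + 1 + 0
= 1485

1485


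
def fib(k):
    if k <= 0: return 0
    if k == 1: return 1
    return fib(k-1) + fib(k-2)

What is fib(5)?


Computing fib(5) bottom-up:
fib(0) = 0
fib(1) = 1
fib(2) = fib(1) + fib(0) = 1 + 0 = 1
fib(3) = fib(2) + fib(1) = 1 + 1 = 2
fib(4) = fib(3) + fib(2) = 2 + 1 = 3
fib(5) = fib(4) + fib(3) = 3 + 2 = 5

5


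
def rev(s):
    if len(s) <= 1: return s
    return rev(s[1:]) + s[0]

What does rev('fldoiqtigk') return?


rev('fldoiqtigk') = rev('ldoiqtigk') + 'f'
rev('ldoiqtigk') = rev('doiqtigk') + 'l'
rev('doiqtigk') = rev('oiqtigk') + 'd'
rev('oiqtigk') = rev('iqtigk') + 'o'
rev('iqtigk') = rev('qtigk') + 'i'
rev('qtigk') = rev('tigk') + 'q'
rev('tigk') = rev('igk') + 't'
rev('igk') = rev('gk') + 'i'
rev('gk') = rev('k') + 'g'
rev('k') = 'k'  (base case)
Concatenating: 'k' + 'g' + 'i' + 't' + 'q' + 'i' + 'o' + 'd' + 'l' + 'f' = 'kgitqiodlf'

kgitqiodlf


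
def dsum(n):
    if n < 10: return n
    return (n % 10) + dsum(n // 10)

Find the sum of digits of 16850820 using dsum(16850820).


dsum(16850820) = 0 + dsum(1685082)
dsum(1685082) = 2 + dsum(168508)
dsum(168508) = 8 + dsum(16850)
dsum(16850) = 0 + dsum(1685)
dsum(1685) = 5 + dsum(168)
dsum(168) = 8 + dsum(16)
dsum(16) = 6 + dsum(1)
dsum(1) = 1  (base case)
Total: 0 + 2 + 8 + 0 + 5 + 8 + 6 + 1 = 30

30


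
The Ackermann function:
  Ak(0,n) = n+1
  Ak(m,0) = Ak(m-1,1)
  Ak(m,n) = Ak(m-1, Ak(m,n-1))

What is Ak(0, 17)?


Ak(0, 17) = 18
Result: Ak(0, 17) = 18

18


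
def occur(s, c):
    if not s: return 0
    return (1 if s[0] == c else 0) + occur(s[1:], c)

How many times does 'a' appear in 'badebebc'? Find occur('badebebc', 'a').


s[0]='b' != 'a' -> 0
s[0]='a' == 'a' -> 1
s[0]='d' != 'a' -> 0
s[0]='e' != 'a' -> 0
s[0]='b' != 'a' -> 0
s[0]='e' != 'a' -> 0
s[0]='b' != 'a' -> 0
s[0]='c' != 'a' -> 0
Sum: 0 + 1 + 0 + 0 + 0 + 0 + 0 + 0 = 1

1


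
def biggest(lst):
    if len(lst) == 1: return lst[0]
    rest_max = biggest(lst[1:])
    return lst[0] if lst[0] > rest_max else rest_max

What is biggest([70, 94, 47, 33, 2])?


biggest([70, 94, 47, 33, 2]): compare 70 with biggest([94, 47, 33, 2])
biggest([94, 47, 33, 2]): compare 94 with biggest([47, 33, 2])
biggest([47, 33, 2]): compare 47 with biggest([33, 2])
biggest([33, 2]): compare 33 with biggest([2])
biggest([2]) = 2  (base case)
Compare 33 with 2 -> 33
Compare 47 with 33 -> 47
Compare 94 with 47 -> 94
Compare 70 with 94 -> 94

94


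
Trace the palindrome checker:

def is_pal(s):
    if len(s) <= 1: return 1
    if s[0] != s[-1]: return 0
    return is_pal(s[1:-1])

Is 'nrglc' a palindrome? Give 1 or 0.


is_pal('nrglc'): s[0]='n' != s[-1]='c' -> return 0
Result: 0 (not a palindrome)

0


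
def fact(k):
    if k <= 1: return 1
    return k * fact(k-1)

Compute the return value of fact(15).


fact(15)
= 15 * fact(14)
= 15 * 14 * fact(13)
= 15 * 14 * 13 * fact(12)
= 15 * 14 * 13 * 12 * fact(11)
= 15 * 14 * 13 * 12 * 11 * fact(10)
= 15 * 14 * 13 * 12 * 11 * 10 * fact(9)
= 15 * 14 * 13 * 12 * 11 * 10 * 9 * fact(8)
= 15 * 14 * 13 * 12 * 11 * 10 * 9 * 8 * fact(7)
= 15 * 14 * 13 * 12 * 11 * 10 * 9 * 8 * 7 * fact(6)
= 15 * 14 * 13 * 12 * 11 * 10 * 9 * 8 * 7 * 6 * fact(5)
= 15 * 14 * 13 * 12 * 11 * 10 * 9 * 8 * 7 * 6 * 5 * fact(4)
= 15 * 14 * 13 * 12 * 11 * 10 * 9 * 8 * 7 * 6 * 5 * 4 * fact(3)
= 15 * 14 * 13 * 12 * 11 * 10 * 9 * 8 * 7 * 6 * 5 * 4 * 3 * fact(2)
= 15 * 14 * 13 * 12 * 11 * 10 * 9 * 8 * 7 * 6 * 5 * 4 * 3 * 2 * fact(1)
= 15 * 14 * 13 * 12 * 11 * 10 * 9 * 8 * 7 * 6 * 5 * 4 * 3 * 2 * 1
= 1307674368000

1307674368000


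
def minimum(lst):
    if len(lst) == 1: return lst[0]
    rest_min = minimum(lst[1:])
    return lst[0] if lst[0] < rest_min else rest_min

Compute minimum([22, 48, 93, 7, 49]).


minimum([22, 48, 93, 7, 49]): compare 22 with minimum([48, 93, 7, 49])
minimum([48, 93, 7, 49]): compare 48 with minimum([93, 7, 49])
minimum([93, 7, 49]): compare 93 with minimum([7, 49])
minimum([7, 49]): compare 7 with minimum([49])
minimum([49]) = 49  (base case)
Compare 7 with 49 -> 7
Compare 93 with 7 -> 7
Compare 48 with 7 -> 7
Compare 22 with 7 -> 7

7


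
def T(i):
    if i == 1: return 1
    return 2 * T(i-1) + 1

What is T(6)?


T(6) = 2 * T(5) + 1
T(5) = 2 * T(4) + 1
T(4) = 2 * T(3) + 1
T(3) = 2 * T(2) + 1
T(2) = 2 * T(1) + 1
T(1) = 1  (base case)
T(2) = 2 * 1 + 1 = 3
T(3) = 2 * 3 + 1 = 7
T(4) = 2 * 7 + 1 = 15
T(5) = 2 * 15 + 1 = 31
T(6) = 2 * 31 + 1 = 63

63


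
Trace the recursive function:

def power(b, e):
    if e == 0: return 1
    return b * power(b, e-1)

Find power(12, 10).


power(12, 10)
= 12 * power(12, 9)
= 12 * 12 * power(12, 8)
= 12 * 12 * 12 * power(12, 7)
= 12 * 12 * 12 * 12 * power(12, 6)
= 12 * 12 * 12 * 12 * 12 * power(12, 5)
= 12 * 12 * 12 * 12 * 12 * 12 * power(12, 4)
= 12 * 12 * 12 * 12 * 12 * 12 * 12 * power(12, 3)
= 12 * 12 * 12 * 12 * 12 * 12 * 12 * 12 * power(12, 2)
= 12 * 12 * 12 * 12 * 12 * 12 * 12 * 12 * 12 * power(12, 1)
= 12 * 12 * 12 * 12 * 12 * 12 * 12 * 12 * 12 * 12 * power(12, 0)
= 12 * 12 * 12 * 12 * 12 * 12 * 12 * 12 * 12 * 12 * 1
= 61917364224

61917364224


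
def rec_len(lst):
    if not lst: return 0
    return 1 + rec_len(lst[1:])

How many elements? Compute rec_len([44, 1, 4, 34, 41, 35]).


rec_len([44, 1, 4, 34, 41, 35]) = 1 + rec_len([1, 4, 34, 41, 35])
rec_len([1, 4, 34, 41, 35]) = 1 + rec_len([4, 34, 41, 35])
rec_len([4, 34, 41, 35]) = 1 + rec_len([34, 41, 35])
rec_len([34, 41, 35]) = 1 + rec_len([41, 35])
rec_len([41, 35]) = 1 + rec_len([35])
rec_len([35]) = 1 + rec_len([])
rec_len([]) = 0  (base case)
Unwinding: 1 + 1 + 1 + 1 + 1 + 1 + 0 = 6

6


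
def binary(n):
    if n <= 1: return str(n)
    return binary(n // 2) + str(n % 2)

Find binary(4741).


binary(4741) = binary(2370) + '1'
binary(2370) = binary(1185) + '0'
binary(1185) = binary(592) + '1'
binary(592) = binary(296) + '0'
binary(296) = binary(148) + '0'
binary(148) = binary(74) + '0'
binary(74) = binary(37) + '0'
binary(37) = binary(18) + '1'
binary(18) = binary(9) + '0'
binary(9) = binary(4) + '1'
binary(4) = binary(2) + '0'
binary(2) = binary(1) + '0'
binary(1) = '1'  (base case)
Concatenating: '1' + '0' + '0' + '1' + '0' + '1' + '0' + '0' + '0' + '0' + '1' + '0' + '1' = '1001010000101'

1001010000101


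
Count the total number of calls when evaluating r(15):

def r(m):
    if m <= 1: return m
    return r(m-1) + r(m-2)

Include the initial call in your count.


Let C(n) = total calls for r(n)
C(0) = 1, C(1) = 1
C(2) = 1 + C(1) + C(0) = 1 + 1 + 1 = 3
C(3) = 1 + C(2) + C(1) = 1 + 3 + 1 = 5
C(4) = 1 + C(3) + C(2) = 1 + 5 + 3 = 9
C(5) = 1 + C(4) + C(3) = 1 + 9 + 5 = 15
C(6) = 1 + C(5) + C(4) = 1 + 15 + 9 = 25
C(7) = 1 + C(6) + C(5) = 1 + 25 + 15 = 41
C(8) = 1 + C(7) + C(6) = 1 + 41 + 25 = 67
C(9) = 1 + C(8) + C(7) = 1 + 67 + 41 = 109
C(10) = 1 + C(9) + C(8) = 1 + 109 + 67 = 177
C(11) = 1 + C(10) + C(9) = 1 + 177 + 109 = 287
C(12) = 1 + C(11) + C(10) = 1 + 287 + 177 = 465
C(13) = 1 + C(12) + C(11) = 1 + 465 + 287 = 753
C(14) = 1 + C(13) + C(12) = 1 + 753 + 465 = 1219
C(15) = 1 + C(14) + C(13) = 1 + 1219 + 753 = 1973

1973


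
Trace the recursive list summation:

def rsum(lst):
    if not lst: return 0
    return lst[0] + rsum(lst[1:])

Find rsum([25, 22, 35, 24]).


rsum([25, 22, 35, 24]) = 25 + rsum([22, 35, 24])
rsum([22, 35, 24]) = 22 + rsum([35, 24])
rsum([35, 24]) = 35 + rsum([24])
rsum([24]) = 24 + rsum([])
rsum([]) = 0  (base case)
Total: 25 + 22 + 35 + 24 + 0 = 106

106


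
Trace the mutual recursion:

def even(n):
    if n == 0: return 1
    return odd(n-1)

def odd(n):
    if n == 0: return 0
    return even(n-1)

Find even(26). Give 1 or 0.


even(26) = odd(25)
odd(25) = even(24)
even(24) = odd(23)
odd(23) = even(22)
even(22) = odd(21)
odd(21) = even(20)
even(20) = odd(19)
odd(19) = even(18)
even(18) = odd(17)
odd(17) = even(16)
even(16) = odd(15)
odd(15) = even(14)
even(14) = odd(13)
odd(13) = even(12)
even(12) = odd(11)
odd(11) = even(10)
even(10) = odd(9)
odd(9) = even(8)
even(8) = odd(7)
odd(7) = even(6)
even(6) = odd(5)
odd(5) = even(4)
even(4) = odd(3)
odd(3) = even(2)
even(2) = odd(1)
odd(1) = even(0)
even(0) = 1  (base case)
Result: 1

1


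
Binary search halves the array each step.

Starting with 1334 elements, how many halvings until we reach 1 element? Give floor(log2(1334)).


1334 / 2 = 667
667 / 2 = 333
333 / 2 = 166
166 / 2 = 83
83 / 2 = 41
41 / 2 = 20
20 / 2 = 10
10 / 2 = 5
5 / 2 = 2
2 / 2 = 1
Reached 1 after 10 halvings

10


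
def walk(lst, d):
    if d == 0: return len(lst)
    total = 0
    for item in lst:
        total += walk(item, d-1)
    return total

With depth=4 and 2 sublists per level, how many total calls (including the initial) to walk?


At depth 0 (root): 1 call
At depth 1: each of 1 parents calls walk on 2 children = 2 calls
At depth 2: each of 2 parents calls walk on 2 children = 4 calls
At depth 3: each of 4 parents calls walk on 2 children = 8 calls
At depth 4: each of 8 parents calls walk on 2 children = 16 calls
Total: 1 + 2 + 4 + 8 + 16 = 31

31


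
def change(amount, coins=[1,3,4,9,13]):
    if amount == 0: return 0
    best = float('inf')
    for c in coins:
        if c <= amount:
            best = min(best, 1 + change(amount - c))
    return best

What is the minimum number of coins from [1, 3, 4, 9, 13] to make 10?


Building up with DP:
change(0) = 0
change(1) = min(1+change(0)=1+0=1) = 1
change(2) = min(1+change(1)=1+1=2) = 2
change(3) = min(1+change(2)=1+2=3, 1+change(0)=1+0=1) = 1
change(4) = min(1+change(3)=1+1=2, 1+change(1)=1+1=2, 1+change(0)=1+0=1) = 1
change(5) = min(1+change(4)=1+1=2, 1+change(2)=1+2=3, 1+change(1)=1+1=2) = 2
change(6) = min(1+change(5)=1+2=3, 1+change(3)=1+1=2, 1+change(2)=1+2=3) = 2
change(7) = min(1+change(6)=1+2=3, 1+change(4)=1+1=2, 1+change(3)=1+1=2) = 2
change(8) = min(1+change(7)=1+2=3, 1+change(5)=1+2=3, 1+change(4)=1+1=2) = 2
change(9) = min(1+change(8)=1+2=3, 1+change(6)=1+2=3, 1+change(5)=1+2=3, 1+change(0)=1+0=1) = 1
change(10) = min(1+change(9)=1+1=2, 1+change(7)=1+2=3, 1+change(6)=1+2=3, 1+change(1)=1+1=2) = 2

2


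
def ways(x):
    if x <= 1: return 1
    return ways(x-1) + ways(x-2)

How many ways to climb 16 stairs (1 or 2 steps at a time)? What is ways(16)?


Building up from base cases:
ways(0) = 1
ways(1) = 1
ways(2) = ways(1) + ways(0) = 1 + 1 = 2
ways(3) = ways(2) + ways(1) = 2 + 1 = 3
ways(4) = ways(3) + ways(2) = 3 + 2 = 5
ways(5) = ways(4) + ways(3) = 5 + 3 = 8
ways(6) = ways(5) + ways(4) = 8 + 5 = 13
ways(7) = ways(6) + ways(5) = 13 + 8 = 21
ways(8) = ways(7) + ways(6) = 21 + 13 = 34
ways(9) = ways(8) + ways(7) = 34 + 21 = 55
ways(10) = ways(9) + ways(8) = 55 + 34 = 89
ways(11) = ways(10) + ways(9) = 89 + 55 = 144
ways(12) = ways(11) + ways(10) = 144 + 89 = 233
ways(13) = ways(12) + ways(11) = 233 + 144 = 377
ways(14) = ways(13) + ways(12) = 377 + 233 = 610
ways(15) = ways(14) + ways(13) = 610 + 377 = 987
ways(16) = ways(15) + ways(14) = 987 + 610 = 1597

1597


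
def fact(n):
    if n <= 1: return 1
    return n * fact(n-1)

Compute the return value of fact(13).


fact(13)
= 13 * fact(12)
= 13 * 12 * fact(11)
= 13 * 12 * 11 * fact(10)
= 13 * 12 * 11 * 10 * fact(9)
= 13 * 12 * 11 * 10 * 9 * fact(8)
= 13 * 12 * 11 * 10 * 9 * 8 * fact(7)
= 13 * 12 * 11 * 10 * 9 * 8 * 7 * fact(6)
= 13 * 12 * 11 * 10 * 9 * 8 * 7 * 6 * fact(5)
= 13 * 12 * 11 * 10 * 9 * 8 * 7 * 6 * 5 * fact(4)
= 13 * 12 * 11 * 10 * 9 * 8 * 7 * 6 * 5 * 4 * fact(3)
= 13 * 12 * 11 * 10 * 9 * 8 * 7 * 6 * 5 * 4 * 3 * fact(2)
= 13 * 12 * 11 * 10 * 9 * 8 * 7 * 6 * 5 * 4 * 3 * 2 * fact(1)
= 13 * 12 * 11 * 10 * 9 * 8 * 7 * 6 * 5 * 4 * 3 * 2 * 1
= 6227020800

6227020800


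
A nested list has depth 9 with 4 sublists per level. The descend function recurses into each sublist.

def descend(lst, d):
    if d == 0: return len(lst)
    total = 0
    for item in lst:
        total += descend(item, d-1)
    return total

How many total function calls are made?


At depth 0 (root): 1 call
At depth 1: each of 1 parents calls descend on 4 children = 4 calls
At depth 2: each of 4 parents calls descend on 4 children = 16 calls
At depth 3: each of 16 parents calls descend on 4 children = 64 calls
At depth 4: each of 64 parents calls descend on 4 children = 256 calls
At depth 5: each of 256 parents calls descend on 4 children = 1024 calls
At depth 6: each of 1024 parents calls descend on 4 children = 4096 calls
At depth 7: each of 4096 parents calls descend on 4 children = 16384 calls
At depth 8: each of 16384 parents calls descend on 4 children = 65536 calls
At depth 9: each of 65536 parents calls descend on 4 children = 262144 calls
Total: 1 + 4 + 16 + 64 + 256 + 1024 + 4096 + 16384 + 65536 + 262144 = 349525

349525


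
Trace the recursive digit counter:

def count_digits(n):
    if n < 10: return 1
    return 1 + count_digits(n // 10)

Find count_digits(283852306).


count_digits(283852306) = 1 + count_digits(28385230)
count_digits(28385230) = 1 + count_digits(2838523)
count_digits(2838523) = 1 + count_digits(283852)
count_digits(283852) = 1 + count_digits(28385)
count_digits(28385) = 1 + count_digits(2838)
count_digits(2838) = 1 + count_digits(283)
count_digits(283) = 1 + count_digits(28)
count_digits(28) = 1 + count_digits(2)
count_digits(2) = 1  (base case: 2 < 10)
Unwinding: 1 + 1 + 1 + 1 + 1 + 1 + 1 + 1 + 1 = 9

9


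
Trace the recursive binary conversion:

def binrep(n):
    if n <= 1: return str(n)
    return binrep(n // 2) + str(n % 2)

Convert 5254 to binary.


binrep(5254) = binrep(2627) + '0'
binrep(2627) = binrep(1313) + '1'
binrep(1313) = binrep(656) + '1'
binrep(656) = binrep(328) + '0'
binrep(328) = binrep(164) + '0'
binrep(164) = binrep(82) + '0'
binrep(82) = binrep(41) + '0'
binrep(41) = binrep(20) + '1'
binrep(20) = binrep(10) + '0'
binrep(10) = binrep(5) + '0'
binrep(5) = binrep(2) + '1'
binrep(2) = binrep(1) + '0'
binrep(1) = '1'  (base case)
Concatenating: '1' + '0' + '1' + '0' + '0' + '1' + '0' + '0' + '0' + '0' + '1' + '1' + '0' = '1010010000110'

1010010000110


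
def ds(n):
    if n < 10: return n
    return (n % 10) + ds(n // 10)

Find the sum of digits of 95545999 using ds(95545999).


ds(95545999) = 9 + ds(9554599)
ds(9554599) = 9 + ds(955459)
ds(955459) = 9 + ds(95545)
ds(95545) = 5 + ds(9554)
ds(9554) = 4 + ds(955)
ds(955) = 5 + ds(95)
ds(95) = 5 + ds(9)
ds(9) = 9  (base case)
Total: 9 + 9 + 9 + 5 + 4 + 5 + 5 + 9 = 55

55


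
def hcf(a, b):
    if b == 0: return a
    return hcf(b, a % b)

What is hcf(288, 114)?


hcf(288, 114) = hcf(114, 60)
hcf(114, 60) = hcf(60, 54)
hcf(60, 54) = hcf(54, 6)
hcf(54, 6) = hcf(6, 0)
hcf(6, 0) = 6  (base case)

6


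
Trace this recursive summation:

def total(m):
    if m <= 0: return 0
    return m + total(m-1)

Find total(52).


total(52)
= 52 + 51 + 50 + 49 + 48 + 47 + 46 + 45 + 44 + 43 + 42 + 41 + 40 + 39 + 38 + 37 + 36 + 35 + 34 + 33 + 32 + 31 + 30 + 29 + 28 + 27 + 26 + 25 + 24 + 23 + 22 + 21 + 20 + 19 + 18 + 17 + 16 + 15 + 14 + 13 + 12 + 11 + 10 + 9 + 8 + 7 + 6 + 5 + 4 + 3 + 2 + 1 + total(0)
= 52 + 51 + 50 + 49 + 48 + 47 + 46 + 45 + 44 + 43 + 42 + 41 + 40 + 39 + 38 + 37 + 36 + 35 + 34 + 33 + 32 + 31 + 30 + 29 + 28 + 27 + 26 + 25 + 24 + 23 + 22 + 21 + 20 + 19 + 18 + 17 + 16 + 15 + 14 + 13 + 12 + 11 + 10 + 9 + 8 + 7 + 6 + 5 + 4 + 3 + 2 + 1 + 0
= 1378

1378


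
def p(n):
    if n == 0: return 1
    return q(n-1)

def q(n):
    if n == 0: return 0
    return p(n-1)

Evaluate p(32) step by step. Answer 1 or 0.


p(32) = q(31)
q(31) = p(30)
p(30) = q(29)
q(29) = p(28)
p(28) = q(27)
q(27) = p(26)
p(26) = q(25)
q(25) = p(24)
p(24) = q(23)
q(23) = p(22)
p(22) = q(21)
q(21) = p(20)
p(20) = q(19)
q(19) = p(18)
p(18) = q(17)
q(17) = p(16)
p(16) = q(15)
q(15) = p(14)
p(14) = q(13)
q(13) = p(12)
p(12) = q(11)
q(11) = p(10)
p(10) = q(9)
q(9) = p(8)
p(8) = q(7)
q(7) = p(6)
p(6) = q(5)
q(5) = p(4)
p(4) = q(3)
q(3) = p(2)
p(2) = q(1)
q(1) = p(0)
p(0) = 1  (base case)
Result: 1

1


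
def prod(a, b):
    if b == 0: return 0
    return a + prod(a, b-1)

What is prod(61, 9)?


prod(61, 9) = 61 + prod(61, 8)
prod(61, 8) = 61 + prod(61, 7)
prod(61, 7) = 61 + prod(61, 6)
prod(61, 6) = 61 + prod(61, 5)
prod(61, 5) = 61 + prod(61, 4)
prod(61, 4) = 61 + prod(61, 3)
prod(61, 3) = 61 + prod(61, 2)
prod(61, 2) = 61 + prod(61, 1)
prod(61, 1) = 61 + prod(61, 0)
prod(61, 0) = 0  (base case)
Total: 61 + 61 + 61 + 61 + 61 + 61 + 61 + 61 + 61 + 0 = 549

549


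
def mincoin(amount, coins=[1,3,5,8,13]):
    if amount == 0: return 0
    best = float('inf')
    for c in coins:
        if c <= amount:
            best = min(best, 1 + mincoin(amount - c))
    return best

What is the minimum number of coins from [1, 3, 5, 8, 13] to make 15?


Building up with DP:
mincoin(0) = 0
mincoin(1) = min(1+mincoin(0)=1+0=1) = 1
mincoin(2) = min(1+mincoin(1)=1+1=2) = 2
mincoin(3) = min(1+mincoin(2)=1+2=3, 1+mincoin(0)=1+0=1) = 1
mincoin(4) = min(1+mincoin(3)=1+1=2, 1+mincoin(1)=1+1=2) = 2
mincoin(5) = min(1+mincoin(4)=1+2=3, 1+mincoin(2)=1+2=3, 1+mincoin(0)=1+0=1) = 1
mincoin(6) = min(1+mincoin(5)=1+1=2, 1+mincoin(3)=1+1=2, 1+mincoin(1)=1+1=2) = 2
mincoin(7) = min(1+mincoin(6)=1+2=3, 1+mincoin(4)=1+2=3, 1+mincoin(2)=1+2=3) = 3
mincoin(8) = min(1+mincoin(7)=1+3=4, 1+mincoin(5)=1+1=2, 1+mincoin(3)=1+1=2, 1+mincoin(0)=1+0=1) = 1
mincoin(9) = min(1+mincoin(8)=1+1=2, 1+mincoin(6)=1+2=3, 1+mincoin(4)=1+2=3, 1+mincoin(1)=1+1=2) = 2
mincoin(10) = min(1+mincoin(9)=1+2=3, 1+mincoin(7)=1+3=4, 1+mincoin(5)=1+1=2, 1+mincoin(2)=1+2=3) = 2
mincoin(11) = min(1+mincoin(10)=1+2=3, 1+mincoin(8)=1+1=2, 1+mincoin(6)=1+2=3, 1+mincoin(3)=1+1=2) = 2
mincoin(12) = min(1+mincoin(11)=1+2=3, 1+mincoin(9)=1+2=3, 1+mincoin(7)=1+3=4, 1+mincoin(4)=1+2=3) = 3
mincoin(13) = min(1+mincoin(12)=1+3=4, 1+mincoin(10)=1+2=3, 1+mincoin(8)=1+1=2, 1+mincoin(5)=1+1=2, 1+mincoin(0)=1+0=1) = 1
mincoin(14) = min(1+mincoin(13)=1+1=2, 1+mincoin(11)=1+2=3, 1+mincoin(9)=1+2=3, 1+mincoin(6)=1+2=3, 1+mincoin(1)=1+1=2) = 2
mincoin(15) = min(1+mincoin(14)=1+2=3, 1+mincoin(12)=1+3=4, 1+mincoin(10)=1+2=3, 1+mincoin(7)=1+3=4, 1+mincoin(2)=1+2=3) = 3

3


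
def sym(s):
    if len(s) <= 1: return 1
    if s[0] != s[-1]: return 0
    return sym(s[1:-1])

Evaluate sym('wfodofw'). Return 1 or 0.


sym('wfodofw'): s[0]='w' == s[-1]='w' -> check sym('fodof')
sym('fodof'): s[0]='f' == s[-1]='f' -> check sym('odo')
sym('odo'): s[0]='o' == s[-1]='o' -> check sym('d')
sym('d'): len <= 1 -> return 1  (base case)
Result: 1 (palindrome)

1


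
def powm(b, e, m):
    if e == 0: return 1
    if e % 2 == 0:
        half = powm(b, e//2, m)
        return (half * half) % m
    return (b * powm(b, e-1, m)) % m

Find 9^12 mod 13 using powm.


powm(9, 12, 13): e is even, compute powm(9, 6, 13)
  powm(9, 6, 13): e is even, compute powm(9, 3, 13)
    powm(9, 3, 13): e is odd, compute powm(9, 2, 13)
      powm(9, 2, 13): e is even, compute powm(9, 1, 13)
        powm(9, 1, 13): e is odd, compute powm(9, 0, 13)
          powm(9, 0, 13) = 1
        (9 * 1) % 13 = 9
      half=9, (9*9) % 13 = 3
    (9 * 3) % 13 = 1
  half=1, (1*1) % 13 = 1
half=1, (1*1) % 13 = 1

1


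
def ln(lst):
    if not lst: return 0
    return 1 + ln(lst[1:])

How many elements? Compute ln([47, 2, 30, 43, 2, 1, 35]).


ln([47, 2, 30, 43, 2, 1, 35]) = 1 + ln([2, 30, 43, 2, 1, 35])
ln([2, 30, 43, 2, 1, 35]) = 1 + ln([30, 43, 2, 1, 35])
ln([30, 43, 2, 1, 35]) = 1 + ln([43, 2, 1, 35])
ln([43, 2, 1, 35]) = 1 + ln([2, 1, 35])
ln([2, 1, 35]) = 1 + ln([1, 35])
ln([1, 35]) = 1 + ln([35])
ln([35]) = 1 + ln([])
ln([]) = 0  (base case)
Unwinding: 1 + 1 + 1 + 1 + 1 + 1 + 1 + 0 = 7

7


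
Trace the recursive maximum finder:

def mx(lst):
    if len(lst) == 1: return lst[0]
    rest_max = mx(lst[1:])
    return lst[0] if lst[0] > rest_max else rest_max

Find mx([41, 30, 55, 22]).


mx([41, 30, 55, 22]): compare 41 with mx([30, 55, 22])
mx([30, 55, 22]): compare 30 with mx([55, 22])
mx([55, 22]): compare 55 with mx([22])
mx([22]) = 22  (base case)
Compare 55 with 22 -> 55
Compare 30 with 55 -> 55
Compare 41 with 55 -> 55

55


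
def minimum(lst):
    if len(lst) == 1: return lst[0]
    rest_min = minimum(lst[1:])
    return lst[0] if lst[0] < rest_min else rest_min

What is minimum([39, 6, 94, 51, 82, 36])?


minimum([39, 6, 94, 51, 82, 36]): compare 39 with minimum([6, 94, 51, 82, 36])
minimum([6, 94, 51, 82, 36]): compare 6 with minimum([94, 51, 82, 36])
minimum([94, 51, 82, 36]): compare 94 with minimum([51, 82, 36])
minimum([51, 82, 36]): compare 51 with minimum([82, 36])
minimum([82, 36]): compare 82 with minimum([36])
minimum([36]) = 36  (base case)
Compare 82 with 36 -> 36
Compare 51 with 36 -> 36
Compare 94 with 36 -> 36
Compare 6 with 36 -> 6
Compare 39 with 6 -> 6

6


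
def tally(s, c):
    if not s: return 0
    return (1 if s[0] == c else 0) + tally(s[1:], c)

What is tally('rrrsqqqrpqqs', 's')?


s[0]='r' != 's' -> 0
s[0]='r' != 's' -> 0
s[0]='r' != 's' -> 0
s[0]='s' == 's' -> 1
s[0]='q' != 's' -> 0
s[0]='q' != 's' -> 0
s[0]='q' != 's' -> 0
s[0]='r' != 's' -> 0
s[0]='p' != 's' -> 0
s[0]='q' != 's' -> 0
s[0]='q' != 's' -> 0
s[0]='s' == 's' -> 1
Sum: 0 + 0 + 0 + 1 + 0 + 0 + 0 + 0 + 0 + 0 + 0 + 1 = 2

2


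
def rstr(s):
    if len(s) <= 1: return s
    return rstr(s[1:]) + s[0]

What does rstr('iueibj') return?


rstr('iueibj') = rstr('ueibj') + 'i'
rstr('ueibj') = rstr('eibj') + 'u'
rstr('eibj') = rstr('ibj') + 'e'
rstr('ibj') = rstr('bj') + 'i'
rstr('bj') = rstr('j') + 'b'
rstr('j') = 'j'  (base case)
Concatenating: 'j' + 'b' + 'i' + 'e' + 'u' + 'i' = 'jbieui'

jbieui


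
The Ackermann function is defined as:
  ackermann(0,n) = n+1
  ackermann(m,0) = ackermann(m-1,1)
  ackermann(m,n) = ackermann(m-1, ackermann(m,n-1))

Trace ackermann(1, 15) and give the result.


ackermann(1, 15) = ackermann(0, ackermann(1, 14))
  ackermann(1, 14) = ackermann(0, ackermann(1, 13))
    ackermann(1, 13) = ackermann(0, ackermann(1, 12))
      ackermann(1, 12) = ackermann(0, ackermann(1, 11))
        ackermann(1, 11) = ackermann(0, ackermann(1, 10))
          ackermann(1, 10) = ackermann(0, ackermann(1, 9))
          ackermann(1, 9) = ackermann(0, ackermann(1, 8))
          ackermann(1, 8) = ackermann(0, ackermann(1, 7))
          ackermann(1, 7) = ackermann(0, ackermann(1, 6))
          ackermann(1, 6) = ackermann(0, ackermann(1, 5))
          ackermann(1, 5) = ackermann(0, ackermann(1, 4))
          ackermann(1, 4) = ackermann(0, ackermann(1, 3))
          ackermann(1, 3) = ackermann(0, ackermann(1, 2))
          ackermann(1, 2) = ackermann(0, ackermann(1, 1))
          ackermann(1, 1) = ackermann(0, ackermann(1, 0))
          ackermann(1, 0) = ackermann(0, 1)
          ackermann(0, 1) = 2
            = ackermann(0, 2)
          ackermann(0, 2) = 3
            = ackermann(0, 3)
          ackermann(0, 3) = 4
            = ackermann(0, 4)
          ackermann(0, 4) = 5
            = ackermann(0, 5)
          ackermann(0, 5) = 6
... (trace truncated)
Result: ackermann(1, 15) = 17

17


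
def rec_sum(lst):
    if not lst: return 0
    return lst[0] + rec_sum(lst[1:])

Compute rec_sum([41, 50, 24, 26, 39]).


rec_sum([41, 50, 24, 26, 39]) = 41 + rec_sum([50, 24, 26, 39])
rec_sum([50, 24, 26, 39]) = 50 + rec_sum([24, 26, 39])
rec_sum([24, 26, 39]) = 24 + rec_sum([26, 39])
rec_sum([26, 39]) = 26 + rec_sum([39])
rec_sum([39]) = 39 + rec_sum([])
rec_sum([]) = 0  (base case)
Total: 41 + 50 + 24 + 26 + 39 + 0 = 180

180


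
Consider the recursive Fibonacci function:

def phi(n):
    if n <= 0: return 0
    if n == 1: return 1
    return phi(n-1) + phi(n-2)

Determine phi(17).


Computing phi(17) bottom-up:
phi(0) = 0
phi(1) = 1
phi(2) = phi(1) + phi(0) = 1 + 0 = 1
phi(3) = phi(2) + phi(1) = 1 + 1 = 2
phi(4) = phi(3) + phi(2) = 2 + 1 = 3
phi(5) = phi(4) + phi(3) = 3 + 2 = 5
phi(6) = phi(5) + phi(4) = 5 + 3 = 8
phi(7) = phi(6) + phi(5) = 8 + 5 = 13
phi(8) = phi(7) + phi(6) = 13 + 8 = 21
phi(9) = phi(8) + phi(7) = 21 + 13 = 34
phi(10) = phi(9) + phi(8) = 34 + 21 = 55
phi(11) = phi(10) + phi(9) = 55 + 34 = 89
phi(12) = phi(11) + phi(10) = 89 + 55 = 144
phi(13) = phi(12) + phi(11) = 144 + 89 = 233
phi(14) = phi(13) + phi(12) = 233 + 144 = 377
phi(15) = phi(14) + phi(13) = 377 + 233 = 610
phi(16) = phi(15) + phi(14) = 610 + 377 = 987
phi(17) = phi(16) + phi(15) = 987 + 610 = 1597

1597


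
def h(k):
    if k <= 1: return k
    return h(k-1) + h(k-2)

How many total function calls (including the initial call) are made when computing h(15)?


Let C(n) = total calls for h(n)
C(0) = 1, C(1) = 1
C(2) = 1 + C(1) + C(0) = 1 + 1 + 1 = 3
C(3) = 1 + C(2) + C(1) = 1 + 3 + 1 = 5
C(4) = 1 + C(3) + C(2) = 1 + 5 + 3 = 9
C(5) = 1 + C(4) + C(3) = 1 + 9 + 5 = 15
C(6) = 1 + C(5) + C(4) = 1 + 15 + 9 = 25
C(7) = 1 + C(6) + C(5) = 1 + 25 + 15 = 41
C(8) = 1 + C(7) + C(6) = 1 + 41 + 25 = 67
C(9) = 1 + C(8) + C(7) = 1 + 67 + 41 = 109
C(10) = 1 + C(9) + C(8) = 1 + 109 + 67 = 177
C(11) = 1 + C(10) + C(9) = 1 + 177 + 109 = 287
C(12) = 1 + C(11) + C(10) = 1 + 287 + 177 = 465
C(13) = 1 + C(12) + C(11) = 1 + 465 + 287 = 753
C(14) = 1 + C(13) + C(12) = 1 + 753 + 465 = 1219
C(15) = 1 + C(14) + C(13) = 1 + 1219 + 753 = 1973

1973


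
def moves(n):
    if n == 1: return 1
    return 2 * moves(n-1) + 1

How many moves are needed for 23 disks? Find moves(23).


moves(23) = 2 * moves(22) + 1
moves(22) = 2 * moves(21) + 1
moves(21) = 2 * moves(20) + 1
moves(20) = 2 * moves(19) + 1
moves(19) = 2 * moves(18) + 1
moves(18) = 2 * moves(17) + 1
moves(17) = 2 * moves(16) + 1
moves(16) = 2 * moves(15) + 1
moves(15) = 2 * moves(14) + 1
moves(14) = 2 * moves(13) + 1
moves(13) = 2 * moves(12) + 1
moves(12) = 2 * moves(11) + 1
moves(11) = 2 * moves(10) + 1
moves(10) = 2 * moves(9) + 1
moves(9) = 2 * moves(8) + 1
moves(8) = 2 * moves(7) + 1
moves(7) = 2 * moves(6) + 1
moves(6) = 2 * moves(5) + 1
moves(5) = 2 * moves(4) + 1
moves(4) = 2 * moves(3) + 1
moves(3) = 2 * moves(2) + 1
moves(2) = 2 * moves(1) + 1
moves(1) = 1  (base case)
moves(2) = 2 * 1 + 1 = 3
moves(3) = 2 * 3 + 1 = 7
moves(4) = 2 * 7 + 1 = 15
moves(5) = 2 * 15 + 1 = 31
moves(6) = 2 * 31 + 1 = 63
moves(7) = 2 * 63 + 1 = 127
moves(8) = 2 * 127 + 1 = 255
moves(9) = 2 * 255 + 1 = 511
moves(10) = 2 * 511 + 1 = 1023
moves(11) = 2 * 1023 + 1 = 2047
moves(12) = 2 * 2047 + 1 = 4095
moves(13) = 2 * 4095 + 1 = 8191
moves(14) = 2 * 8191 + 1 = 16383
moves(15) = 2 * 16383 + 1 = 32767
moves(16) = 2 * 32767 + 1 = 65535
moves(17) = 2 * 65535 + 1 = 131071
moves(18) = 2 * 131071 + 1 = 262143
moves(19) = 2 * 262143 + 1 = 524287
moves(20) = 2 * 524287 + 1 = 1048575
moves(21) = 2 * 1048575 + 1 = 2097151
moves(22) = 2 * 2097151 + 1 = 4194303
moves(23) = 2 * 4194303 + 1 = 8388607

8388607


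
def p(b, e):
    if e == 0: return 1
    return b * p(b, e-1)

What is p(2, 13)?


p(2, 13)
= 2 * p(2, 12)
= 2 * 2 * p(2, 11)
= 2 * 2 * 2 * p(2, 10)
= 2 * 2 * 2 * 2 * p(2, 9)
= 2 * 2 * 2 * 2 * 2 * p(2, 8)
= 2 * 2 * 2 * 2 * 2 * 2 * p(2, 7)
= 2 * 2 * 2 * 2 * 2 * 2 * 2 * p(2, 6)
= 2 * 2 * 2 * 2 * 2 * 2 * 2 * 2 * p(2, 5)
= 2 * 2 * 2 * 2 * 2 * 2 * 2 * 2 * 2 * p(2, 4)
= 2 * 2 * 2 * 2 * 2 * 2 * 2 * 2 * 2 * 2 * p(2, 3)
= 2 * 2 * 2 * 2 * 2 * 2 * 2 * 2 * 2 * 2 * 2 * p(2, 2)
= 2 * 2 * 2 * 2 * 2 * 2 * 2 * 2 * 2 * 2 * 2 * 2 * p(2, 1)
= 2 * 2 * 2 * 2 * 2 * 2 * 2 * 2 * 2 * 2 * 2 * 2 * 2 * p(2, 0)
= 2 * 2 * 2 * 2 * 2 * 2 * 2 * 2 * 2 * 2 * 2 * 2 * 2 * 1
= 8192

8192


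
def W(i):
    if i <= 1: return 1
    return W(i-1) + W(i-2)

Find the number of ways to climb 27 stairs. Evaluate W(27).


Building up from base cases:
W(0) = 1
W(1) = 1
W(2) = W(1) + W(0) = 1 + 1 = 2
W(3) = W(2) + W(1) = 2 + 1 = 3
W(4) = W(3) + W(2) = 3 + 2 = 5
W(5) = W(4) + W(3) = 5 + 3 = 8
W(6) = W(5) + W(4) = 8 + 5 = 13
W(7) = W(6) + W(5) = 13 + 8 = 21
W(8) = W(7) + W(6) = 21 + 13 = 34
W(9) = W(8) + W(7) = 34 + 21 = 55
W(10) = W(9) + W(8) = 55 + 34 = 89
W(11) = W(10) + W(9) = 89 + 55 = 144
W(12) = W(11) + W(10) = 144 + 89 = 233
W(13) = W(12) + W(11) = 233 + 144 = 377
W(14) = W(13) + W(12) = 377 + 233 = 610
W(15) = W(14) + W(13) = 610 + 377 = 987
W(16) = W(15) + W(14) = 987 + 610 = 1597
W(17) = W(16) + W(15) = 1597 + 987 = 2584
W(18) = W(17) + W(16) = 2584 + 1597 = 4181
W(19) = W(18) + W(17) = 4181 + 2584 = 6765
W(20) = W(19) + W(18) = 6765 + 4181 = 10946
W(21) = W(20) + W(19) = 10946 + 6765 = 17711
W(22) = W(21) + W(20) = 17711 + 10946 = 28657
W(23) = W(22) + W(21) = 28657 + 17711 = 46368
W(24) = W(23) + W(22) = 46368 + 28657 = 75025
W(25) = W(24) + W(23) = 75025 + 46368 = 121393
W(26) = W(25) + W(24) = 121393 + 75025 = 196418
W(27) = W(26) + W(25) = 196418 + 121393 = 317811

317811


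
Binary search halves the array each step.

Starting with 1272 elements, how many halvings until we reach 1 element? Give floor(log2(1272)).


1272 / 2 = 636
636 / 2 = 318
318 / 2 = 159
159 / 2 = 79
79 / 2 = 39
39 / 2 = 19
19 / 2 = 9
9 / 2 = 4
4 / 2 = 2
2 / 2 = 1
Reached 1 after 10 halvings

10


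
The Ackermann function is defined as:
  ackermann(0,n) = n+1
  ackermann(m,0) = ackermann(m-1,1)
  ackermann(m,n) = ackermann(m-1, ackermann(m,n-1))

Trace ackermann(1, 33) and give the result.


ackermann(1, 33) = ackermann(0, ackermann(1, 32))
  ackermann(1, 32) = ackermann(0, ackermann(1, 31))
    ackermann(1, 31) = ackermann(0, ackermann(1, 30))
      ackermann(1, 30) = ackermann(0, ackermann(1, 29))
        ackermann(1, 29) = ackermann(0, ackermann(1, 28))
          ackermann(1, 28) = ackermann(0, ackermann(1, 27))
          ackermann(1, 27) = ackermann(0, ackermann(1, 26))
          ackermann(1, 26) = ackermann(0, ackermann(1, 25))
          ackermann(1, 25) = ackermann(0, ackermann(1, 24))
          ackermann(1, 24) = ackermann(0, ackermann(1, 23))
          ackermann(1, 23) = ackermann(0, ackermann(1, 22))
          ackermann(1, 22) = ackermann(0, ackermann(1, 21))
          ackermann(1, 21) = ackermann(0, ackermann(1, 20))
          ackermann(1, 20) = ackermann(0, ackermann(1, 19))
          ackermann(1, 19) = ackermann(0, ackermann(1, 18))
          ackermann(1, 18) = ackermann(0, ackermann(1, 17))
          ackermann(1, 17) = ackermann(0, ackermann(1, 16))
          ackermann(1, 16) = ackermann(0, ackermann(1, 15))
          ackermann(1, 15) = ackermann(0, ackermann(1, 14))
          ackermann(1, 14) = ackermann(0, ackermann(1, 13))
          ackermann(1, 13) = ackermann(0, ackermann(1, 12))
          ackermann(1, 12) = ackermann(0, ackermann(1, 11))
          ackermann(1, 11) = ackermann(0, ackermann(1, 10))
          ackermann(1, 10) = ackermann(0, ackermann(1, 9))
          ackermann(1, 9) = ackermann(0, ackermann(1, 8))
... (trace truncated)
Result: ackermann(1, 33) = 35

35


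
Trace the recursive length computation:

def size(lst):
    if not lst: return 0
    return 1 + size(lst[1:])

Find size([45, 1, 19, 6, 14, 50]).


size([45, 1, 19, 6, 14, 50]) = 1 + size([1, 19, 6, 14, 50])
size([1, 19, 6, 14, 50]) = 1 + size([19, 6, 14, 50])
size([19, 6, 14, 50]) = 1 + size([6, 14, 50])
size([6, 14, 50]) = 1 + size([14, 50])
size([14, 50]) = 1 + size([50])
size([50]) = 1 + size([])
size([]) = 0  (base case)
Unwinding: 1 + 1 + 1 + 1 + 1 + 1 + 0 = 6

6


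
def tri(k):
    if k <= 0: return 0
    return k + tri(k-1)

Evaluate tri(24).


tri(24)
= 24 + 23 + 22 + 21 + 20 + 19 + 18 + 17 + 16 + 15 + 14 + 13 + 12 + 11 + 10 + 9 + 8 + 7 + 6 + 5 + 4 + 3 + 2 + 1 + tri(0)
= 24 + 23 + 22 + 21 + 20 + 19 + 18 + 17 + 16 + 15 + 14 + 13 + 12 + 11 + 10 + 9 + 8 + 7 + 6 + 5 + 4 + 3 + 2 + 1 + 0
= 300

300


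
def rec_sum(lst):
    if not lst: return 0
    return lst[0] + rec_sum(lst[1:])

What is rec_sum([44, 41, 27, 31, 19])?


rec_sum([44, 41, 27, 31, 19]) = 44 + rec_sum([41, 27, 31, 19])
rec_sum([41, 27, 31, 19]) = 41 + rec_sum([27, 31, 19])
rec_sum([27, 31, 19]) = 27 + rec_sum([31, 19])
rec_sum([31, 19]) = 31 + rec_sum([19])
rec_sum([19]) = 19 + rec_sum([])
rec_sum([]) = 0  (base case)
Total: 44 + 41 + 27 + 31 + 19 + 0 = 162

162


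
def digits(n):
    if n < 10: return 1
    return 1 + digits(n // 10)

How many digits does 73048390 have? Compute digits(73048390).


digits(73048390) = 1 + digits(7304839)
digits(7304839) = 1 + digits(730483)
digits(730483) = 1 + digits(73048)
digits(73048) = 1 + digits(7304)
digits(7304) = 1 + digits(730)
digits(730) = 1 + digits(73)
digits(73) = 1 + digits(7)
digits(7) = 1  (base case: 7 < 10)
Unwinding: 1 + 1 + 1 + 1 + 1 + 1 + 1 + 1 = 8

8


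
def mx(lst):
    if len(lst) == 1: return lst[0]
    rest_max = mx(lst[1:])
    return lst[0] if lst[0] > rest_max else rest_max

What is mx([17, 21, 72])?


mx([17, 21, 72]): compare 17 with mx([21, 72])
mx([21, 72]): compare 21 with mx([72])
mx([72]) = 72  (base case)
Compare 21 with 72 -> 72
Compare 17 with 72 -> 72

72


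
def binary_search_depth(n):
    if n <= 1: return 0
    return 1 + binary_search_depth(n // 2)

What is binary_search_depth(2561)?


2561 / 2 = 1280
1280 / 2 = 640
640 / 2 = 320
320 / 2 = 160
160 / 2 = 80
80 / 2 = 40
40 / 2 = 20
20 / 2 = 10
10 / 2 = 5
5 / 2 = 2
2 / 2 = 1
Reached 1 after 11 halvings

11


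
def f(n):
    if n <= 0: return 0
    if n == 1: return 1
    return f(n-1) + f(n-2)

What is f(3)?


Computing f(3) bottom-up:
f(0) = 0
f(1) = 1
f(2) = f(1) + f(0) = 1 + 0 = 1
f(3) = f(2) + f(1) = 1 + 1 = 2

2


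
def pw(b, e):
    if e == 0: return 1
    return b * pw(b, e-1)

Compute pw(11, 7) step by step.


pw(11, 7)
= 11 * pw(11, 6)
= 11 * 11 * pw(11, 5)
= 11 * 11 * 11 * pw(11, 4)
= 11 * 11 * 11 * 11 * pw(11, 3)
= 11 * 11 * 11 * 11 * 11 * pw(11, 2)
= 11 * 11 * 11 * 11 * 11 * 11 * pw(11, 1)
= 11 * 11 * 11 * 11 * 11 * 11 * 11 * pw(11, 0)
= 11 * 11 * 11 * 11 * 11 * 11 * 11 * 1
= 19487171

19487171


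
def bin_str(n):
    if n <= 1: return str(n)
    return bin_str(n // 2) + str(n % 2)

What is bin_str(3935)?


bin_str(3935) = bin_str(1967) + '1'
bin_str(1967) = bin_str(983) + '1'
bin_str(983) = bin_str(491) + '1'
bin_str(491) = bin_str(245) + '1'
bin_str(245) = bin_str(122) + '1'
bin_str(122) = bin_str(61) + '0'
bin_str(61) = bin_str(30) + '1'
bin_str(30) = bin_str(15) + '0'
bin_str(15) = bin_str(7) + '1'
bin_str(7) = bin_str(3) + '1'
bin_str(3) = bin_str(1) + '1'
bin_str(1) = '1'  (base case)
Concatenating: '1' + '1' + '1' + '1' + '0' + '1' + '0' + '1' + '1' + '1' + '1' + '1' = '111101011111'

111101011111


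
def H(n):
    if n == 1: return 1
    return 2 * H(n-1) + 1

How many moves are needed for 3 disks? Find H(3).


H(3) = 2 * H(2) + 1
H(2) = 2 * H(1) + 1
H(1) = 1  (base case)
H(2) = 2 * 1 + 1 = 3
H(3) = 2 * 3 + 1 = 7

7


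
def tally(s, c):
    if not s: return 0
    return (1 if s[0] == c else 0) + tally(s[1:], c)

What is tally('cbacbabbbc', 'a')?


s[0]='c' != 'a' -> 0
s[0]='b' != 'a' -> 0
s[0]='a' == 'a' -> 1
s[0]='c' != 'a' -> 0
s[0]='b' != 'a' -> 0
s[0]='a' == 'a' -> 1
s[0]='b' != 'a' -> 0
s[0]='b' != 'a' -> 0
s[0]='b' != 'a' -> 0
s[0]='c' != 'a' -> 0
Sum: 0 + 0 + 1 + 0 + 0 + 1 + 0 + 0 + 0 + 0 = 2

2


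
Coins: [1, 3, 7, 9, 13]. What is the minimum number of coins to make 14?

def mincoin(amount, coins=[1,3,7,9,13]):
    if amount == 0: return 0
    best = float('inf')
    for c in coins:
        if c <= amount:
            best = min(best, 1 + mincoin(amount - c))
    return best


Building up with DP:
mincoin(0) = 0
mincoin(1) = min(1+mincoin(0)=1+0=1) = 1
mincoin(2) = min(1+mincoin(1)=1+1=2) = 2
mincoin(3) = min(1+mincoin(2)=1+2=3, 1+mincoin(0)=1+0=1) = 1
mincoin(4) = min(1+mincoin(3)=1+1=2, 1+mincoin(1)=1+1=2) = 2
mincoin(5) = min(1+mincoin(4)=1+2=3, 1+mincoin(2)=1+2=3) = 3
mincoin(6) = min(1+mincoin(5)=1+3=4, 1+mincoin(3)=1+1=2) = 2
mincoin(7) = min(1+mincoin(6)=1+2=3, 1+mincoin(4)=1+2=3, 1+mincoin(0)=1+0=1) = 1
mincoin(8) = min(1+mincoin(7)=1+1=2, 1+mincoin(5)=1+3=4, 1+mincoin(1)=1+1=2) = 2
mincoin(9) = min(1+mincoin(8)=1+2=3, 1+mincoin(6)=1+2=3, 1+mincoin(2)=1+2=3, 1+mincoin(0)=1+0=1) = 1
mincoin(10) = min(1+mincoin(9)=1+1=2, 1+mincoin(7)=1+1=2, 1+mincoin(3)=1+1=2, 1+mincoin(1)=1+1=2) = 2
mincoin(11) = min(1+mincoin(10)=1+2=3, 1+mincoin(8)=1+2=3, 1+mincoin(4)=1+2=3, 1+mincoin(2)=1+2=3) = 3
mincoin(12) = min(1+mincoin(11)=1+3=4, 1+mincoin(9)=1+1=2, 1+mincoin(5)=1+3=4, 1+mincoin(3)=1+1=2) = 2
mincoin(13) = min(1+mincoin(12)=1+2=3, 1+mincoin(10)=1+2=3, 1+mincoin(6)=1+2=3, 1+mincoin(4)=1+2=3, 1+mincoin(0)=1+0=1) = 1
mincoin(14) = min(1+mincoin(13)=1+1=2, 1+mincoin(11)=1+3=4, 1+mincoin(7)=1+1=2, 1+mincoin(5)=1+3=4, 1+mincoin(1)=1+1=2) = 2

2
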